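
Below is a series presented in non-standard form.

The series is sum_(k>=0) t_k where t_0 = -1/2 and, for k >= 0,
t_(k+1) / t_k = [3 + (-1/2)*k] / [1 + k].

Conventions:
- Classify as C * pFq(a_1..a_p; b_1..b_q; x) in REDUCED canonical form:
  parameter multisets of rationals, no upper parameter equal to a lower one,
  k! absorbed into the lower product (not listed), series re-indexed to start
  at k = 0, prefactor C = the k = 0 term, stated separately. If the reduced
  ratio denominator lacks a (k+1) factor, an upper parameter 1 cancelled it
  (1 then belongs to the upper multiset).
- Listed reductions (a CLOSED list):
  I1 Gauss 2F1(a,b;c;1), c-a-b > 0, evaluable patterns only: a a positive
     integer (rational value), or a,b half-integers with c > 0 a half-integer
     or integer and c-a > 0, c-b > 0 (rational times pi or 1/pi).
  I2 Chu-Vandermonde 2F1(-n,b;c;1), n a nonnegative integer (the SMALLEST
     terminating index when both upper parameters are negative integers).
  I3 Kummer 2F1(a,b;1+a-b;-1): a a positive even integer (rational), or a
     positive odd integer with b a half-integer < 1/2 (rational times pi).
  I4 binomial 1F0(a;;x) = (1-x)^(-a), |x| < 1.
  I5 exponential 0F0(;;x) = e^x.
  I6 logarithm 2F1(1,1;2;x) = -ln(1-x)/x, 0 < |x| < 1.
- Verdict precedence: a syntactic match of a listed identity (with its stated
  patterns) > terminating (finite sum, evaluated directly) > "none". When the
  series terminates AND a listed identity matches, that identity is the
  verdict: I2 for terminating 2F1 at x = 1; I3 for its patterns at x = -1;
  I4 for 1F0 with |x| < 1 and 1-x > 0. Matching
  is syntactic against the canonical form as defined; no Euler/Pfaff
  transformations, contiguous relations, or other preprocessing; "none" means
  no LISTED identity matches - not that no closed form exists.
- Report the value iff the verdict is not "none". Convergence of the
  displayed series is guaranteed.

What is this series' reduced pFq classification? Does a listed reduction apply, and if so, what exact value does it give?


Classification (C = -1/2): 1F0 with upper {-6}, lower {-}, argument x = -1/2. Verdict: the I4 binomial reduction matches (the 1F0 binomial series: exponent 6, x = -1/2). Value: -729/128.

First insight: t_0 being -1/2, factor the ratio over Q (C = -1/2, x = -1/2): negated roots = parameters.
Term ratio: r(k) = (-1/2) * (k-6) / [(k+1)] ; factor over Q: parameters, x = (-1/2), and C = -1/2.


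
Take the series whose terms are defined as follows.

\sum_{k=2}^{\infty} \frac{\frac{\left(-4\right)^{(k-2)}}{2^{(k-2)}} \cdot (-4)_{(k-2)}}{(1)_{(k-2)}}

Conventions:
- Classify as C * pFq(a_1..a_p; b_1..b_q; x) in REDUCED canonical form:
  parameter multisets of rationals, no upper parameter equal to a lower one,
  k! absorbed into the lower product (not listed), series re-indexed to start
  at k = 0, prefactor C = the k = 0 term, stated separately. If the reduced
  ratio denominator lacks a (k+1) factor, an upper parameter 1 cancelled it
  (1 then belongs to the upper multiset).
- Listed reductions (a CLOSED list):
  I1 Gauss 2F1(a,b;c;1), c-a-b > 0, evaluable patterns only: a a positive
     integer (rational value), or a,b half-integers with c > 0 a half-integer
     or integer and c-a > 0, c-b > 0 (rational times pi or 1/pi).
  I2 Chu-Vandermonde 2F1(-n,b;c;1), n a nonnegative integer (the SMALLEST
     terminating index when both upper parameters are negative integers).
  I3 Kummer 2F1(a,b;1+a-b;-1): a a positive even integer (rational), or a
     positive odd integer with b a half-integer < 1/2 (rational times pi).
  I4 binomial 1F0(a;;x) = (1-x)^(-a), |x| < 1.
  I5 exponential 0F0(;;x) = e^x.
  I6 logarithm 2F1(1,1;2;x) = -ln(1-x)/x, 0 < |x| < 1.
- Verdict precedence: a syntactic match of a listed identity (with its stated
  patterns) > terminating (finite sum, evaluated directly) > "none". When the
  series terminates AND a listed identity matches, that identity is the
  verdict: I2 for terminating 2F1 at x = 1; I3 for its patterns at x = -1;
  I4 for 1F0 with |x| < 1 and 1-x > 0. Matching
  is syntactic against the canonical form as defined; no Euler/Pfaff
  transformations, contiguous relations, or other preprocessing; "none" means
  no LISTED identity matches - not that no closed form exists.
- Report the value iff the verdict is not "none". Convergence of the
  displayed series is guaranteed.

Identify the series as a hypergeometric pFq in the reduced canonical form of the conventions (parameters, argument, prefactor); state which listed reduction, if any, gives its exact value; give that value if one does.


Reduced: x = -2, 1F0, upper = {-4}, lower = {-}, C = 1. Verdict: terminating - upper -4 stops the sum at k = 4; the 5 terms are added exactly. Exact value: 81.

The tell: t_0 being 1, (1)_k (prefactor 1) is k! itself.
Term ratio: r(k) = -2 * (k-4) / [(k+1)] - rational; roots negated = parameters, x = -2, C = 1.


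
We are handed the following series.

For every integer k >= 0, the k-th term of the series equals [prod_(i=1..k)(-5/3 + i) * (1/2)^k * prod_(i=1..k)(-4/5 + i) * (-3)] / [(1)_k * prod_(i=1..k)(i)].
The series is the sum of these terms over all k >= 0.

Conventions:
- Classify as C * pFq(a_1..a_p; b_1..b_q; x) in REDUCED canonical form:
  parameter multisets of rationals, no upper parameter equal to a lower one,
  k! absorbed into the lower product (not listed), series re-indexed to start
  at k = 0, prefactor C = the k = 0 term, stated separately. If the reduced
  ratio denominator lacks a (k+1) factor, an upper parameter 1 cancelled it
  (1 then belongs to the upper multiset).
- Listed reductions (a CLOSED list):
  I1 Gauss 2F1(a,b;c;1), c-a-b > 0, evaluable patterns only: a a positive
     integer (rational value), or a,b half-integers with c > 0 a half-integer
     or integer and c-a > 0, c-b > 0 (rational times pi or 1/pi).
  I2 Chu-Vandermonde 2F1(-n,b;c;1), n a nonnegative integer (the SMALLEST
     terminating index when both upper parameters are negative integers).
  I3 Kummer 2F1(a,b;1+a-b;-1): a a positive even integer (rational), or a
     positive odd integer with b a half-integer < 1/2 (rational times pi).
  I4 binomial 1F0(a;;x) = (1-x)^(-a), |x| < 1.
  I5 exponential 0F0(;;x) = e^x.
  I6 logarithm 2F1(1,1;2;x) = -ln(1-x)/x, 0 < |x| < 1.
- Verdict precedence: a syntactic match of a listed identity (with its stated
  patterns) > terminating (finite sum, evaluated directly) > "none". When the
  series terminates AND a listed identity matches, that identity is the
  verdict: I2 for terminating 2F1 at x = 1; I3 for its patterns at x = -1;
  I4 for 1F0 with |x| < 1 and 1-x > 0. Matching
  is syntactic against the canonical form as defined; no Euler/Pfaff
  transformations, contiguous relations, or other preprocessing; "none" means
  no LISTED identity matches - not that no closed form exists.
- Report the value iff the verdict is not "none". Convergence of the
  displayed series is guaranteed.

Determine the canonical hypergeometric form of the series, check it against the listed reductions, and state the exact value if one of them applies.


At argument 1/2: a 2F1 with upper {-2/3, 1/5}, lower {1}, scaled by C = -3. Verdict: none (x = 1/2): each listed identity misses the multisets {-2/3, 1/5} ; {1}.

Key step: from the first term -3: the running product (C = -3, x = 1/2) telescopes to a rising factorial.
Ratio: r(k) = (1/2) * (k-2/3) (k+1/5) / [(k+1) (k+1)] - rational in k, leading ratio (1/2); with t_0 = -3, classification follows.


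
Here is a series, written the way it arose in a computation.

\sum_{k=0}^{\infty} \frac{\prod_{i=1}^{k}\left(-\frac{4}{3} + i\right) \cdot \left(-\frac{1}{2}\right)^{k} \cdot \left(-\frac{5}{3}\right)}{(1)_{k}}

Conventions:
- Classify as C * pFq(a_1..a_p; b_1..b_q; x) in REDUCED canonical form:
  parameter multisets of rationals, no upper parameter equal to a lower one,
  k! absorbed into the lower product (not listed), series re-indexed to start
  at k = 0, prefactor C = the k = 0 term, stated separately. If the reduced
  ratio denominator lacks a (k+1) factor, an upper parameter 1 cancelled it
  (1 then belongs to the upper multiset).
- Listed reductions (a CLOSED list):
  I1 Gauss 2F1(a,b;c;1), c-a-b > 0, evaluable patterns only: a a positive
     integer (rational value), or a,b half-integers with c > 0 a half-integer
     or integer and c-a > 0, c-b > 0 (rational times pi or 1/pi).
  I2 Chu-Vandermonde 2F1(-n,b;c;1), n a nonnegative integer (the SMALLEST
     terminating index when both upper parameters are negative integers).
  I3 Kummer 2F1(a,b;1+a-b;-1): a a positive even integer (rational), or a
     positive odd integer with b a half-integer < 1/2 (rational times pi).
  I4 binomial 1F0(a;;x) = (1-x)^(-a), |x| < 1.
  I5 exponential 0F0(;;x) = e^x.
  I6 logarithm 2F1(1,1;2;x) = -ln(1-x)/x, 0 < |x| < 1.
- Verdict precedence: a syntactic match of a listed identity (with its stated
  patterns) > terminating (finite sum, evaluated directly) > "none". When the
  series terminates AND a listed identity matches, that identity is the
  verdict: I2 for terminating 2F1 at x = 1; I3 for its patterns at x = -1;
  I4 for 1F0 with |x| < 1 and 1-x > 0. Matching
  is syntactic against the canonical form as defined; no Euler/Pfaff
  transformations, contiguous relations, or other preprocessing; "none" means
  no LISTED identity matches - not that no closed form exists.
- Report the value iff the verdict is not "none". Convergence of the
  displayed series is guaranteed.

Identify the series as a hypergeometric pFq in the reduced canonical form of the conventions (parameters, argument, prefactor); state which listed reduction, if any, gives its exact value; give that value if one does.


x = -\frac{1}{2} here; the reduced form reads 1F0, upper {-\frac{1}{3}}, lower {-}, C = -\frac{5}{3}. Verdict: this is binomial (I4) (the 1F0 binomial series: exponent 1/3, x = -\frac{1}{2}). Sum: \left(-\frac{5}{3}\right) \cdot \left(\frac{3}{2}\right)^{\frac{1}{3}}.

The tell: x = -\frac{1}{2} and the running product (prefactor -5/3) telescopes to a rising factorial.
Ratio: r(k) = -\frac{1}{2} * (k-\frac{1}{3}) / [(k+1)] - poly over poly, x = -\frac{1}{2} from leading terms; C = -\frac{5}{3} at k = 0.


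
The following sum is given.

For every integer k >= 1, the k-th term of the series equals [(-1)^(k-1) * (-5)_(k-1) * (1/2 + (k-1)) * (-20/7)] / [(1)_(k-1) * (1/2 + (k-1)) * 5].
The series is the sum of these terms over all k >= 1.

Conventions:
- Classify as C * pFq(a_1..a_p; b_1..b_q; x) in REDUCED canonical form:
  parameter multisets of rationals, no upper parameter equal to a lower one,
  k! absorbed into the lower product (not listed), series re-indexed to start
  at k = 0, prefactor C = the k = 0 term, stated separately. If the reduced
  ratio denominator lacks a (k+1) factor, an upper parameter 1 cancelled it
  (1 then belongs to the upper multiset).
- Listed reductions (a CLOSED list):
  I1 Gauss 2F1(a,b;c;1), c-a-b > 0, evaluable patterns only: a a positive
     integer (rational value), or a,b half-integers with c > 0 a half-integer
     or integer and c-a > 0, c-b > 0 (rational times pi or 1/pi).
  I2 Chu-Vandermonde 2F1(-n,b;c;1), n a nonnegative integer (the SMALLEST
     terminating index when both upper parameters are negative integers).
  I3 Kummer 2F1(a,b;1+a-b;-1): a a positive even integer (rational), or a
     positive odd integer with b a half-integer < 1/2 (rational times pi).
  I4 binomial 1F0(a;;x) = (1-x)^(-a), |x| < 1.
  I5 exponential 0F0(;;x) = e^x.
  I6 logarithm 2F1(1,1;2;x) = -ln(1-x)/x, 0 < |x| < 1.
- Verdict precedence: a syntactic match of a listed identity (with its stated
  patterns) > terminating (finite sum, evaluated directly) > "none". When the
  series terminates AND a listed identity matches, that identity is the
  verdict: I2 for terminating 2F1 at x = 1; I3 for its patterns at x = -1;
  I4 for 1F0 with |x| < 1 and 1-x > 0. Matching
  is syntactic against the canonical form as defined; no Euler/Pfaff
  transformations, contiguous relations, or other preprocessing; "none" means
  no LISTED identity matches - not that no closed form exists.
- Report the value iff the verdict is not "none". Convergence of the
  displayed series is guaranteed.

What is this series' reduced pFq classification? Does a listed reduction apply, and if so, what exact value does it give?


This is -4/7 * 1F0(-5; -; -1) in reduced canonical form. Verdict: terminating - no listed pattern fits, but -5 in the upper list cuts the series at k = 5; direct evaluation. Exact value: -128/7.

First insight: x = (-1) and k + 1/2 divides numerator and denominator alike; C = -4/7 after cancelling.
Ratio: r(k) = (-1) * (k-5) / [(k+1)] - rational in k. x = (-1); t_0 = -4/7; negate the roots.


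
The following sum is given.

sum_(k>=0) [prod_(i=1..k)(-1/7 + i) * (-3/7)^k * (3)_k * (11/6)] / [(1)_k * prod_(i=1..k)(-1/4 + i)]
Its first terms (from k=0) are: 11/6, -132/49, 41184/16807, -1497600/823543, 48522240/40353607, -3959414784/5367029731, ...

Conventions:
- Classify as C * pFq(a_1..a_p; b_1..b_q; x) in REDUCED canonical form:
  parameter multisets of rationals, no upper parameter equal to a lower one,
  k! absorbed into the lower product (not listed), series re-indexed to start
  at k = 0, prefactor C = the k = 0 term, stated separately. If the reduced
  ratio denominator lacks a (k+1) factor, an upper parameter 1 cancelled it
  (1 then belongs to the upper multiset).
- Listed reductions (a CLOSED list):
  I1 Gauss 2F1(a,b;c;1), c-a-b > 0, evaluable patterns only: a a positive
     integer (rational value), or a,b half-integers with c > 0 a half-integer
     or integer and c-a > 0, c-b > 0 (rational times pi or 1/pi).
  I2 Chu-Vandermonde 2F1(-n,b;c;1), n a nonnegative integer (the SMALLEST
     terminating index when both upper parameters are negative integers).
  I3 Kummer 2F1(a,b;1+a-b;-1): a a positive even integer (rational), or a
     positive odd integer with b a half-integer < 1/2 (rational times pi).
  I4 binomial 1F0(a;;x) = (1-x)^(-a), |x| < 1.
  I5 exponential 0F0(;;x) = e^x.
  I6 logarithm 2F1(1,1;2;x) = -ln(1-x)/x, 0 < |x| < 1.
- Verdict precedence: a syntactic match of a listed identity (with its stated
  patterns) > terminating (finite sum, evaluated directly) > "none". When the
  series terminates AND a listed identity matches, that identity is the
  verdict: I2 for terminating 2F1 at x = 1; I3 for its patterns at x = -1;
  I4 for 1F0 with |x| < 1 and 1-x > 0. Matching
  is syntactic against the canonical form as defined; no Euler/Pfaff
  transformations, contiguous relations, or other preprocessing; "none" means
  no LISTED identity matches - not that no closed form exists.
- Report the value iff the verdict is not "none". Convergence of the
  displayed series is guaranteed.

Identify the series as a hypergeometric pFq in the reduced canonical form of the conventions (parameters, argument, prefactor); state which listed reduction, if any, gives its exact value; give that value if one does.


Key step: with t_0 = 11/6, the running product (C = 11/6, x = -3/7) telescopes to a rising factorial.
Consecutive-term ratio: r(k) = (-3/7) * (k+6/7) (k+3) / [(k+3/4) (k+1)] - rational in k. x = (-3/7); t_0 = 11/6; negate the roots.

At argument -3/7: a 2F1 with upper {6/7, 3}, lower {3/4}, scaled by C = 11/6. Verdict: none - at argument -3/7 the multisets {6/7, 3} ; {3/4} match no listed identity.


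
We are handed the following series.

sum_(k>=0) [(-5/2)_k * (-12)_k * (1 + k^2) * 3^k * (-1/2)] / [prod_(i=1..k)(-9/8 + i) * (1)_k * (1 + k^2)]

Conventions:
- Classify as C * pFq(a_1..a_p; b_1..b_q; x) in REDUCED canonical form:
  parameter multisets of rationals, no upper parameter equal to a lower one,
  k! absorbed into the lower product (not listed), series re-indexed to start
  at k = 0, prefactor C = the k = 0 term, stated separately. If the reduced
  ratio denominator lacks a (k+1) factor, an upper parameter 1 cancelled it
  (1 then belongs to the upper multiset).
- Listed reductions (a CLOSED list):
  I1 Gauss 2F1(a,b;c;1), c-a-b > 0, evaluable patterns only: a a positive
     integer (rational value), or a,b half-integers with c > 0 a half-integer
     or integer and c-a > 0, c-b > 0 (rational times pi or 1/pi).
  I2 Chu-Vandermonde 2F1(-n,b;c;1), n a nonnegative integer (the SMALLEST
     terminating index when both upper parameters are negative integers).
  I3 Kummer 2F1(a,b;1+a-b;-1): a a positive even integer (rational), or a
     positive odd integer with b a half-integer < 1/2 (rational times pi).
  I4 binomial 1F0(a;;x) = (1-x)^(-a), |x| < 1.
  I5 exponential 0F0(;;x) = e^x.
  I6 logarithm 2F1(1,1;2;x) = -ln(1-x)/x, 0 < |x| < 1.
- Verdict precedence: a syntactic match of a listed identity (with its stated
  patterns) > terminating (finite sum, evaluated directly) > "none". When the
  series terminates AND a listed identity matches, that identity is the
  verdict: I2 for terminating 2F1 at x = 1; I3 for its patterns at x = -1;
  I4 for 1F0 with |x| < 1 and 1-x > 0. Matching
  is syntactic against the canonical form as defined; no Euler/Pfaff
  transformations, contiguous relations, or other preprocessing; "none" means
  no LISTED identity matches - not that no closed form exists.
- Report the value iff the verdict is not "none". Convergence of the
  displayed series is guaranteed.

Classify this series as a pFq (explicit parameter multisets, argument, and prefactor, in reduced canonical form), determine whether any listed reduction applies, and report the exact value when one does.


Key step: t_0 = -1/2 here, and the lower running product (prefactor -1/2) is a rising factorial.
Ratio: r(k) = 3 * (k-12) (k-5/2) / [(k-1/8) (k+1)] ; factor over Q: parameters, x = 3, and C = -1/2.

Prefactor -1/2, argument 3: 2F1 with upper {-12, -5/2} over lower {-1/8}. Verdict: terminating (-12 upstairs). 13 nonzero terms in all; added directly. Hence: 25851939758647679/992069764322.


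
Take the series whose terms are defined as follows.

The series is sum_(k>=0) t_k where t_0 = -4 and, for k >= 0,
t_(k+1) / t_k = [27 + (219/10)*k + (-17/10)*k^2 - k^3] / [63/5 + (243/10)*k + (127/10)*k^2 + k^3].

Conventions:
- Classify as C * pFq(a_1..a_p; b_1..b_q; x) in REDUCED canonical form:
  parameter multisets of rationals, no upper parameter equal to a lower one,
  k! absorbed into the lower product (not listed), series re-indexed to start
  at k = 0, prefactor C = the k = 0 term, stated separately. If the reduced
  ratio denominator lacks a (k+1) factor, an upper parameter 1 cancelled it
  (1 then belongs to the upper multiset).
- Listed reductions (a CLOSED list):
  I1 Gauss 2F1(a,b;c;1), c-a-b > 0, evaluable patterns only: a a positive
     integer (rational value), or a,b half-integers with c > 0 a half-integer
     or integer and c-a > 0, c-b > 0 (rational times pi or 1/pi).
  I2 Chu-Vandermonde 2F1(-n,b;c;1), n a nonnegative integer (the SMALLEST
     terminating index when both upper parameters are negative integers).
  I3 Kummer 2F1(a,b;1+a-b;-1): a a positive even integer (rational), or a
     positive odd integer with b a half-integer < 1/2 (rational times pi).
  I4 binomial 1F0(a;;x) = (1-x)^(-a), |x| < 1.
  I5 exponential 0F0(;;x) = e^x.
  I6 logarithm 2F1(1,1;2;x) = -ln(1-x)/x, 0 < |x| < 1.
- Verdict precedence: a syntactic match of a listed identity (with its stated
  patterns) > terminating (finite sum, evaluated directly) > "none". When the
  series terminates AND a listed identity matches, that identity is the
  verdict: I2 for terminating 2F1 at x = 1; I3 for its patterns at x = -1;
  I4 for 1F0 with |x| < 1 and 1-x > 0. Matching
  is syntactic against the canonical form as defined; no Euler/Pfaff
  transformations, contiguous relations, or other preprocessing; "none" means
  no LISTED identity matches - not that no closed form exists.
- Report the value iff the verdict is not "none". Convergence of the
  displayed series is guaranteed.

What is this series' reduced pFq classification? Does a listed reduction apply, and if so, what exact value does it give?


At argument -1: a 2F1 with upper {-9/2, 5}, lower {21/2}, scaled by C = -4. Verdict: Kummer's theorem (I3) matches (x = -1; c = 21/2 equals 1+a-b for upper {-9/2, 5}: listed pattern). Value: (-2078505/262144) * pi.

Structural cue: x = (-1) and factor the ratio over Q (prefactor -4): negated roots = parameters.
Term ratio: r(k) = (-1) * (k-9/2) (k+5) / [(k+21/2) (k+1)] - rational in k. x = (-1); t_0 = -4; negate the roots.


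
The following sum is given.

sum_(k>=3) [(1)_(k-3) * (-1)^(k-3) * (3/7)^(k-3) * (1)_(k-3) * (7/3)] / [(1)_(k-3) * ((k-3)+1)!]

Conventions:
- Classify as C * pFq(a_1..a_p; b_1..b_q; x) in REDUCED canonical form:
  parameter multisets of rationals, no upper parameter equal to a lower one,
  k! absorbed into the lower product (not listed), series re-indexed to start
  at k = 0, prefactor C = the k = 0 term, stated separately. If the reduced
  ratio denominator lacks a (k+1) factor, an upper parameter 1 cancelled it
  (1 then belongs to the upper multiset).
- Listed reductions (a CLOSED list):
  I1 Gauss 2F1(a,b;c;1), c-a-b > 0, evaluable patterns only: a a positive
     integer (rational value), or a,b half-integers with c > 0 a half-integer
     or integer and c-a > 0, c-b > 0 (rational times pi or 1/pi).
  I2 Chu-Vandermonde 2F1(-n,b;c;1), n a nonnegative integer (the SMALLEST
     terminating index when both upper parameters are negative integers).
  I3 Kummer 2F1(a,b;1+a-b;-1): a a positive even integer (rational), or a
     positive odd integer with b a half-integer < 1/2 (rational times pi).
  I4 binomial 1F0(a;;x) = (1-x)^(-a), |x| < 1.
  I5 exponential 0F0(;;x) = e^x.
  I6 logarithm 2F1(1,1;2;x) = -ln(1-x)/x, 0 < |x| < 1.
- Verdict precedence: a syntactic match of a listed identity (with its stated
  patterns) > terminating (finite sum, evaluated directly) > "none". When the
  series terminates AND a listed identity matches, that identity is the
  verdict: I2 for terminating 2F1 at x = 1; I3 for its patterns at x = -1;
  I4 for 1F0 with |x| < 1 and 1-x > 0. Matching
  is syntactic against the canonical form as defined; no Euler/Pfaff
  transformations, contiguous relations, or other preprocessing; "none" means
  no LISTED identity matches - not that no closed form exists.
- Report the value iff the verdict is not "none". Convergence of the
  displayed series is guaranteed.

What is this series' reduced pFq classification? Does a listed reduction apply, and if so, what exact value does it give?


Canonical form: C = 7/3 times 2F1 with upper {1, 1}, lower {2}, x = -3/7. Verdict (x = -3/7): logarithm (I6) applies (the logarithm: parameters (1,1;2), x = -3/7). Hence: (49/9) * ln(10/7).

Structural cue: x = (-3/7) and the denominator's factorial ratio (C = 7/3, x = -3/7) is a lower Pochhammer.
Step ratio: r(k) = (-3/7) * (k+1) (k+1) / [(k+2) (k+1)] - rational in k, leading ratio (-3/7); with t_0 = 7/3, classification follows.


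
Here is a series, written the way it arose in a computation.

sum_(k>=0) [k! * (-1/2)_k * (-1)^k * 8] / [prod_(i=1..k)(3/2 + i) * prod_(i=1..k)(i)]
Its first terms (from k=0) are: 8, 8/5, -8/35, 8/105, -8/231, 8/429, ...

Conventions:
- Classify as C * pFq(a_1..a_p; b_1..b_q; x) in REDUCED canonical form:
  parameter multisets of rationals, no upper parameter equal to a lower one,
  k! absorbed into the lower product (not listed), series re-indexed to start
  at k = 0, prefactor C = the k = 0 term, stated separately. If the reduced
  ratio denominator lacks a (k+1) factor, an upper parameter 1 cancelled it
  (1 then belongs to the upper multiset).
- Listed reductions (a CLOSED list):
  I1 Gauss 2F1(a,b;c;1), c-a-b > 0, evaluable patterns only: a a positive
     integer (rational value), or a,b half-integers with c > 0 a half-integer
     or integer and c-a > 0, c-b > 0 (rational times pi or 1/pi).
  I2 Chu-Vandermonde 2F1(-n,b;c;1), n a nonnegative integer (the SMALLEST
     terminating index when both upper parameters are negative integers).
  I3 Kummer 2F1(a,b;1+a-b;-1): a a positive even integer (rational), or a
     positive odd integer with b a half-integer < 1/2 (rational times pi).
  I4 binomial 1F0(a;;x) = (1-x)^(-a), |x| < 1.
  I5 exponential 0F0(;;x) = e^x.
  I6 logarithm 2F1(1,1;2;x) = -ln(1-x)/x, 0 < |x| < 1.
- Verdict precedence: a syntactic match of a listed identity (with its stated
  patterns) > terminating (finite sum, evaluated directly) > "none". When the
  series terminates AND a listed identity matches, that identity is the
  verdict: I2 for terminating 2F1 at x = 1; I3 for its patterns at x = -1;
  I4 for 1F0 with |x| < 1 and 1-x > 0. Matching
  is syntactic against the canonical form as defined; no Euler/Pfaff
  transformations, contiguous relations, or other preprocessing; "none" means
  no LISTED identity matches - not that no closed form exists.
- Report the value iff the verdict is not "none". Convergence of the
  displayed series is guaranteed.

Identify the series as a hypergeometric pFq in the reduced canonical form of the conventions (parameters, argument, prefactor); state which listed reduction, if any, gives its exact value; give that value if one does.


Reduced: x = -1, 2F1, upper = {-1/2, 1}, lower = {5/2}, C = 8. Verdict: Kummer (I3) matches (x = -1; c = 5/2 equals 1+a-b for upper {-1/2, 1}: listed pattern). Sum: 3 * pi.

The tell: from the first term 8: the lower running product (C = 8) is a rising factorial.
Term ratio: r(k) = (-1) * (k-1/2) (k+1) / [(k+5/2) (k+1)] - poly over poly, x = (-1) from leading terms; C = 8 at k = 0.


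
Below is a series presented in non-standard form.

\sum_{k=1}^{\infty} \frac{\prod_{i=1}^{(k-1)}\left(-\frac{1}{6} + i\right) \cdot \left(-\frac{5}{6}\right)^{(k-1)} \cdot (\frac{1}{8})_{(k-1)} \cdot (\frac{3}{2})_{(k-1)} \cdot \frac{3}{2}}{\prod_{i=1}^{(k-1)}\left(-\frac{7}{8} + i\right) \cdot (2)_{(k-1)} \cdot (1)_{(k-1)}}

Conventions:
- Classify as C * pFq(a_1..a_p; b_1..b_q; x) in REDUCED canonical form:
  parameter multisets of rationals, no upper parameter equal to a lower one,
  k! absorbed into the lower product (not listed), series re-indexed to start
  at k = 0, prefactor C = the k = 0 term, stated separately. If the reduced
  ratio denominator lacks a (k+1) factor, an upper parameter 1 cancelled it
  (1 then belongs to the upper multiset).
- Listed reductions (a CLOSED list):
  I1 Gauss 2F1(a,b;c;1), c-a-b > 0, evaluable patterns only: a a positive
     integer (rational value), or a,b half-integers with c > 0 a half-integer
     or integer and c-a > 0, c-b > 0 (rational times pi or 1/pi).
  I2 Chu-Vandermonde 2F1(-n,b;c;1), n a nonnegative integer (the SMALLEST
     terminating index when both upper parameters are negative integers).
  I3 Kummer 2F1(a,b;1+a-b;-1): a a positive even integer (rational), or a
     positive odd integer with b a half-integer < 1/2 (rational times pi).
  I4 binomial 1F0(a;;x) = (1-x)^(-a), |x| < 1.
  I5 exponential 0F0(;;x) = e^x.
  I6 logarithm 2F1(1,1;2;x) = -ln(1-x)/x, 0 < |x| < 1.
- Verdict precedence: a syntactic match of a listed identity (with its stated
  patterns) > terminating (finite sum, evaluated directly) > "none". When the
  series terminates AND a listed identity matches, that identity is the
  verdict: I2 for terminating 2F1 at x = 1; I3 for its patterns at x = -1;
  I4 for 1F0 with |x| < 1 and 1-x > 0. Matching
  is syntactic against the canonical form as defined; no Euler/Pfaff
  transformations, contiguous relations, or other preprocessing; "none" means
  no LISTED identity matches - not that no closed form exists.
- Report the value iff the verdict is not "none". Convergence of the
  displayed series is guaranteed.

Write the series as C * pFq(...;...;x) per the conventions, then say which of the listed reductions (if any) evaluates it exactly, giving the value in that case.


Classification (C = \frac{3}{2}): 2F1 with upper {\frac{5}{6}, \frac{3}{2}}, lower {2}, argument x = -\frac{5}{6}. Verdict: none - this 2F1 at x = -\frac{5}{6} matches no listed pattern, and upper {\frac{5}{6}, \frac{3}{2}} holds no stopper.

Key observation: with t_0 = \frac{3}{2}, (1)_k (C = 3/2, x = -5/6) is k! itself.
Adjacent-term ratio: r(k) = -\frac{5}{6} * (k+\frac{5}{6}) (k+\frac{3}{2}) / [(k+2) (k+1)] ; factor over Q: parameters, x = -\frac{5}{6}, and C = \frac{3}{2}.


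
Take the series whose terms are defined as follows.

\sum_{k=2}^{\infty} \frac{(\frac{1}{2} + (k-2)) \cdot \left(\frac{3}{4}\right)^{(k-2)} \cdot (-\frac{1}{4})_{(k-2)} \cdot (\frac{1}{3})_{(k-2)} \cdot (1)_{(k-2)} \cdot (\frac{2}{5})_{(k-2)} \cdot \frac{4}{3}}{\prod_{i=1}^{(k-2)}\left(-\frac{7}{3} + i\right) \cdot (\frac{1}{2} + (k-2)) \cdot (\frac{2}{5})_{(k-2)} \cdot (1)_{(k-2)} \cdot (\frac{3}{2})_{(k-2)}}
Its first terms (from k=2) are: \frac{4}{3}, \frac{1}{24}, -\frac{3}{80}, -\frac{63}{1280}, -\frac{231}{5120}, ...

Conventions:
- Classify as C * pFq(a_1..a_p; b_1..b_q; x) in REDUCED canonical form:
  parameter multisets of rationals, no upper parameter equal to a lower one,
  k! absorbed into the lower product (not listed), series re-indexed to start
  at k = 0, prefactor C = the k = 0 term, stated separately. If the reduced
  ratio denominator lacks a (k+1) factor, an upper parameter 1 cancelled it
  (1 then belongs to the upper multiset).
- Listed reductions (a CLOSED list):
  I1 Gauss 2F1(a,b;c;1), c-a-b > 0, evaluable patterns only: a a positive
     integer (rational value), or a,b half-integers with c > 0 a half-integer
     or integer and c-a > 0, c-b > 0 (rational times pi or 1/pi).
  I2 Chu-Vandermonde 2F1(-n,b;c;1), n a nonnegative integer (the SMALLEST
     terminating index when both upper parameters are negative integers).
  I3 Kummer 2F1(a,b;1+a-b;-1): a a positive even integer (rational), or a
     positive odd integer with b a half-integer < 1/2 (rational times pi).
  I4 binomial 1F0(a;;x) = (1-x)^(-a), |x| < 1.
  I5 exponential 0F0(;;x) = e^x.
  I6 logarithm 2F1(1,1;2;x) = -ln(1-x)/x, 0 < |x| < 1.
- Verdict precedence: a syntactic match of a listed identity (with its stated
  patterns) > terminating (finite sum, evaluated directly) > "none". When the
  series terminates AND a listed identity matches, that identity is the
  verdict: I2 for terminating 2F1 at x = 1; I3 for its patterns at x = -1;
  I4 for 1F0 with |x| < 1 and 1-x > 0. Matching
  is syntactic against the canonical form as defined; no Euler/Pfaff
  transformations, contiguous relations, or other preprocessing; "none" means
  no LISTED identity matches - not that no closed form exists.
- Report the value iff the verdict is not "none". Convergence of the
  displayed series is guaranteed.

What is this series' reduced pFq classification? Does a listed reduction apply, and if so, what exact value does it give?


At argument \frac{3}{4}: a 3F2 with upper {-\frac{1}{4}, \frac{1}{3}, 1}, lower {-\frac{4}{3}, \frac{3}{2}}, scaled by C = \frac{4}{3}. Verdict: none - this 3F2 at x = \frac{3}{4} matches no listed pattern, and upper {-\frac{1}{4}, \frac{1}{3}, 1} holds no stopper.

Key step: with t_0 = \frac{4}{3}, the parameter 2/5 appears in both the upper and lower lists and cancels (alongside the other common factor).
Adjacent-term ratio: r(k) = \frac{3}{4} * (k-\frac{1}{4}) (k+\frac{1}{3}) (k+1) / [(k-\frac{4}{3}) (k+\frac{3}{2}) (k+1)] - rational in k, leading ratio \frac{3}{4}; with t_0 = \frac{4}{3}, classification follows.


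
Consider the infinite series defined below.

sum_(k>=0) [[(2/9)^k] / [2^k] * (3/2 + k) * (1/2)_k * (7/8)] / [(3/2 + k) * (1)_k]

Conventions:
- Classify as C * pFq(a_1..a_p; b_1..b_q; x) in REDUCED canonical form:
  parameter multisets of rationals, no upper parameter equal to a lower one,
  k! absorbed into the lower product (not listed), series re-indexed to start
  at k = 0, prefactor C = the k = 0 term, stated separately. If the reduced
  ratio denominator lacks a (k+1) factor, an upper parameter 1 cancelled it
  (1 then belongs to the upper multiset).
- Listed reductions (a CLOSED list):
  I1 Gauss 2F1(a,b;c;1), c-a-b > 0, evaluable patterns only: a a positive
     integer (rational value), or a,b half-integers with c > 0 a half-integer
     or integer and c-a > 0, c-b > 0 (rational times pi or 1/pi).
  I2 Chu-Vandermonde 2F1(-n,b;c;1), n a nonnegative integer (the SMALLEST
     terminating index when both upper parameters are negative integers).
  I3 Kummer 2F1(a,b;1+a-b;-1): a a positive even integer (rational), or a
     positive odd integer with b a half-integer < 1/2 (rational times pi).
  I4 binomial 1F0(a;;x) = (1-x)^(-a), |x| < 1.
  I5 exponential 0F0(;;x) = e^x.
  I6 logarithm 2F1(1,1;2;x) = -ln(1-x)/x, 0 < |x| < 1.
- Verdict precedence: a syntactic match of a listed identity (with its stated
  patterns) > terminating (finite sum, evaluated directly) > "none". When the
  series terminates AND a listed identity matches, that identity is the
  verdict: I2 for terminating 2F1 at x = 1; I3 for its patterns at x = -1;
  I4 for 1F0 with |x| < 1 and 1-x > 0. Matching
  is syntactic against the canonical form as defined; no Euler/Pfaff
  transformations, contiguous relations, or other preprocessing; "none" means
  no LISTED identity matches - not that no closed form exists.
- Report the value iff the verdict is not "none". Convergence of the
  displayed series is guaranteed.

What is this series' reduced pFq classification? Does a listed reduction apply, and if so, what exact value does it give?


Canonical form: C = 7/8 times 1F0 with upper {1/2}, lower {-}, x = 1/9. Verdict: this is binomial (I4) (the 1F0 binomial series: exponent -1/2, x = 1/9). Hence: (7/8) * (8/9)^(-1/2).

Key step: from the first term 7/8: (1)_k (C = 7/8, x = 1/9) is k! itself.
Consecutive-term ratio: r(k) = (1/9) * (k+1/2) / [(k+1)] ; factor over Q: parameters, x = (1/9), and C = 7/8.


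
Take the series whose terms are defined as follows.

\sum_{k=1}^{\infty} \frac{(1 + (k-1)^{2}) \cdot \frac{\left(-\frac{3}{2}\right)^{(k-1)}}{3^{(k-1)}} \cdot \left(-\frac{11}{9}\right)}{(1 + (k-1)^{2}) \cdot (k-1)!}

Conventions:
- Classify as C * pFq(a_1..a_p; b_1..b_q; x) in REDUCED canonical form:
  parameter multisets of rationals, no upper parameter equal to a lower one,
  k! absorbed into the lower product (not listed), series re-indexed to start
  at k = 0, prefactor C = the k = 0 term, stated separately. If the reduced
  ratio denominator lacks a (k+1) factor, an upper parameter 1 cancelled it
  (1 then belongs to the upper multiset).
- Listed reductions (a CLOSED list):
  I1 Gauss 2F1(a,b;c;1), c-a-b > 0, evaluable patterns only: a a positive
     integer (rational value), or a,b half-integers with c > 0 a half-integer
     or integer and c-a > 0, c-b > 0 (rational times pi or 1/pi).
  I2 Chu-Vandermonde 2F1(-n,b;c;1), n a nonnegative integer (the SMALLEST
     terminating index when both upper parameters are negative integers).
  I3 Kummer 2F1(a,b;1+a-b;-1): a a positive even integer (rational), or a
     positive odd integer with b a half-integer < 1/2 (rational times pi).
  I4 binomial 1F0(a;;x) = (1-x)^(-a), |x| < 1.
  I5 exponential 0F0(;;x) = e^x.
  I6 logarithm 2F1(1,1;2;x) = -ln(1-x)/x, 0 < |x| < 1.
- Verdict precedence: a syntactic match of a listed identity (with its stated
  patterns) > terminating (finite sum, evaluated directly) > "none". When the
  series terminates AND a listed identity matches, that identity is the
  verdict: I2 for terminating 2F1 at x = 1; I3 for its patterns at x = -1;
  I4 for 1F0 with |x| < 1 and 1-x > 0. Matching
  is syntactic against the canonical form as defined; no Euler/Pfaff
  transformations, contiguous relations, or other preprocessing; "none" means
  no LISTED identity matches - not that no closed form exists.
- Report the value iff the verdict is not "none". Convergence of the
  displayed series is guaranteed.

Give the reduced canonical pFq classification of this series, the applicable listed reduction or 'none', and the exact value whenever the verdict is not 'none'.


First insight: t_0 being -\frac{11}{9}, the two k-th powers (C = -11/9) combine into one argument.
Adjacent-term ratio: r(k) = -\frac{1}{2} * 1 / [(k+1)] ; factor over Q: parameters, x = -\frac{1}{2}, and C = -\frac{11}{9}.

x = -\frac{1}{2} here; the reduced form reads 0F0, upper {-}, lower {-}, C = -\frac{11}{9}. Verdict (x = -\frac{1}{2}): the exponential series (I5) applies (the 0F0 exponential series at x = -\frac{1}{2}). Exact value: \left(-\frac{11}{9}\right) \cdot e^{-\frac{1}{2}}.


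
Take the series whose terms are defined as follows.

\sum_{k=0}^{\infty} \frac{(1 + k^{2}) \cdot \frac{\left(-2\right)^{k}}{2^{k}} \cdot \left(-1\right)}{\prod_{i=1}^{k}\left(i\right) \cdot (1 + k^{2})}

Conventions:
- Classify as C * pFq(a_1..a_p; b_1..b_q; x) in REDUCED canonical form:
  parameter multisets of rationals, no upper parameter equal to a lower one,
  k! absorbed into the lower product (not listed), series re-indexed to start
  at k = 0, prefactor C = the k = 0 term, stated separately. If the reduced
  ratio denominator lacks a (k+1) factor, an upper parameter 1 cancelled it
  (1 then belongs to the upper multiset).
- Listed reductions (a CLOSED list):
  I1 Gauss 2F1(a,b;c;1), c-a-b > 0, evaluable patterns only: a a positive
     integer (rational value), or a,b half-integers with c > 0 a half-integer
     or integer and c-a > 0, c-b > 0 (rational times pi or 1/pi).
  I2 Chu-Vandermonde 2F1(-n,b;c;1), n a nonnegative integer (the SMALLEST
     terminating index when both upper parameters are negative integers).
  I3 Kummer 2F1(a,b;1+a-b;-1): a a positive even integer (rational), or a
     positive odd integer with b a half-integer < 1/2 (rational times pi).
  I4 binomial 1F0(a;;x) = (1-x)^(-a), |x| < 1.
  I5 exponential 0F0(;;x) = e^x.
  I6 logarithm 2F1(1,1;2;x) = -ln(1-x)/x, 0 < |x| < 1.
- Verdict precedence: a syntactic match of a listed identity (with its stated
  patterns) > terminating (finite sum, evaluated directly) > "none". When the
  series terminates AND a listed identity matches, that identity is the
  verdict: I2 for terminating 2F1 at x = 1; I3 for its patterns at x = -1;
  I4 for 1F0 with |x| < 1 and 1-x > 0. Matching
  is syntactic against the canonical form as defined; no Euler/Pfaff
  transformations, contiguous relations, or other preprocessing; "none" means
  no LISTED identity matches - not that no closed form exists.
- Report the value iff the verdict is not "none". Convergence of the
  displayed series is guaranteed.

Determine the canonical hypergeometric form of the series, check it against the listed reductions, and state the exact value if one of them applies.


With C = -1: the canonical form is 0F0(-; -; -1). Verdict: the I5 exponential reduction applies (the 0F0 exponential series at x = -1). Exact value: \left(-1\right) \cdot e^{-1}.

The tell: t_0 being -1, the two k-th powers (C = -1) combine into one argument.
Consecutive-term ratio: r(k) = -1 * 1 / [(k+1)] ; factor over Q: parameters, x = -1, and C = -1.


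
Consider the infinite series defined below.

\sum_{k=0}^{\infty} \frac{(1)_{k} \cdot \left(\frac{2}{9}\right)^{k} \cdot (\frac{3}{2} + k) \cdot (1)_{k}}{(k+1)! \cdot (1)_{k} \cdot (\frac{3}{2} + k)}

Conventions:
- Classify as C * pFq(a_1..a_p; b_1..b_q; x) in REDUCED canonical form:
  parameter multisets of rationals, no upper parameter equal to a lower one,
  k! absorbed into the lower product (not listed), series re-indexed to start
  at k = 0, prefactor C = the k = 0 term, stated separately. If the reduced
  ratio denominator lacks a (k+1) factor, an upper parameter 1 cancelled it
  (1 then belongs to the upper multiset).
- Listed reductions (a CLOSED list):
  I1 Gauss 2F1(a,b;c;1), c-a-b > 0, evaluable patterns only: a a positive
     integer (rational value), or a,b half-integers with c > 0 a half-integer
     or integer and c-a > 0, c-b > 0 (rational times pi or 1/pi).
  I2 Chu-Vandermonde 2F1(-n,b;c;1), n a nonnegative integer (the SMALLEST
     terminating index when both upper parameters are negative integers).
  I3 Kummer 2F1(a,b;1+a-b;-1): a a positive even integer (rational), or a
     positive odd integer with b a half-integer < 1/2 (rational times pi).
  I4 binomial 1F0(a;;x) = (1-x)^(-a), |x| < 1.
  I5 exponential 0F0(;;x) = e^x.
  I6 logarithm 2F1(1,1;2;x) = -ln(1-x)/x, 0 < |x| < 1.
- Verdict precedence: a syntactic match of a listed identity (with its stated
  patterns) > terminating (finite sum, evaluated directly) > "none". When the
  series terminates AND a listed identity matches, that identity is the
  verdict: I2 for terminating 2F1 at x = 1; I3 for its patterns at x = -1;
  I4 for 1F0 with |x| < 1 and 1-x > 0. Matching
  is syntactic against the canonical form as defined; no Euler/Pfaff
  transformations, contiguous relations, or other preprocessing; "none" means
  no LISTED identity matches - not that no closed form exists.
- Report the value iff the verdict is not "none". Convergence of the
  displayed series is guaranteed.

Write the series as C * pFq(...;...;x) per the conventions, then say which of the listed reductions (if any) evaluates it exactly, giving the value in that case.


Canonical form: C = 1 times 2F1 with upper {1, 1}, lower {2}, x = \frac{2}{9}. Verdict: the I6 logarithm reduction fires (the logarithm: parameters (1,1;2), x = \frac{2}{9}). Hence: \left(-\frac{9}{2}\right) \cdot \ln\left(\frac{7}{9}\right).

First insight: t_0 = 1 here, and (1)_k (C = 1) is k! itself.
Term ratio: r(k) = \frac{2}{9} * (k+1) (k+1) / [(k+2) (k+1)] - rational in k. x = \frac{2}{9}; t_0 = 1; negate the roots.
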